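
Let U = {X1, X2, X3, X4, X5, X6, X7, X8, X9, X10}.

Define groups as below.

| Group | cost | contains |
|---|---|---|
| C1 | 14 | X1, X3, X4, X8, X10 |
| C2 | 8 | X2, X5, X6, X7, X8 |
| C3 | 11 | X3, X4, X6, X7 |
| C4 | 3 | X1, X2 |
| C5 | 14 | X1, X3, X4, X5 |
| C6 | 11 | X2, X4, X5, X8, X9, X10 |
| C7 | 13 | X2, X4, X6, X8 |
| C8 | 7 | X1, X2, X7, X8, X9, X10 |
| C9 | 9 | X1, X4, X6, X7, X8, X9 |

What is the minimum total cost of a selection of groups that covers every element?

25

C3, C4, C6 together cover every element (C3 ∪ C4 ∪ C6 = {X1, X2, X3, X4, X5, X6, X7, X8, X9, X10}); total cost 11 + 3 + 11 = 25.
The greedy pick C8, C3, C2 costs 26; no covering selection beats 25.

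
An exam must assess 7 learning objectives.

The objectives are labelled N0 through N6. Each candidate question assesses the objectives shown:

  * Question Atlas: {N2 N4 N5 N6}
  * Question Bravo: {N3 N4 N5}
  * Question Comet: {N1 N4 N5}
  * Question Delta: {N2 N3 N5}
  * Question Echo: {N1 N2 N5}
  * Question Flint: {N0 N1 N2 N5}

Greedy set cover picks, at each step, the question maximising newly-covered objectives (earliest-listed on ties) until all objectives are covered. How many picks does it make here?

3

Greedy: pick Atlas (covers 4 new) → pick Flint (covers 2 new) → pick Bravo (covers 1 new). Total picks: 3.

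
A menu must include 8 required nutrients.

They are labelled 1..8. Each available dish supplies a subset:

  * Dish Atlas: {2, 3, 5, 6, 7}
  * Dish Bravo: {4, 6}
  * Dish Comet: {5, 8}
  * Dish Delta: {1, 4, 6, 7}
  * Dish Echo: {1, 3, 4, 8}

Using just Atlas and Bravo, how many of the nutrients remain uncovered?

2

Union of Atlas, Bravo = {2, 3, 4, 5, 6, 7}.
Not covered: 1, 8 — 2 nutrients.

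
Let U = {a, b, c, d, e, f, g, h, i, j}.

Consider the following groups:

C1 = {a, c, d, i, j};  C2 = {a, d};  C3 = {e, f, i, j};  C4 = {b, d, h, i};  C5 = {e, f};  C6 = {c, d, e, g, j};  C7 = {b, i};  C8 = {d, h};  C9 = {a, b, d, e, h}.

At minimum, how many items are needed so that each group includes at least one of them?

The 3 items {d, e, i} hit every group.
The groups C2, C5, C7 are pairwise disjoint, so any hitting set needs a separate item for each — at least 3. Hence 3 is optimal.

3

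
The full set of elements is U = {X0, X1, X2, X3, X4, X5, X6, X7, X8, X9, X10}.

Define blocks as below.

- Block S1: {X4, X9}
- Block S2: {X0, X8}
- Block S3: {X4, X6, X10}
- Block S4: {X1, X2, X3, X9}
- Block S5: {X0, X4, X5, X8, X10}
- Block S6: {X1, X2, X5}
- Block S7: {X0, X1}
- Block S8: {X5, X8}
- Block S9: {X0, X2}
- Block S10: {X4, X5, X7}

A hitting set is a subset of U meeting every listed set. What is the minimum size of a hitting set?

The 4 elements {X1, X2, X4, X8} hit every block.
No choice of 3 elements meets every block, so 4 is the minimum.

4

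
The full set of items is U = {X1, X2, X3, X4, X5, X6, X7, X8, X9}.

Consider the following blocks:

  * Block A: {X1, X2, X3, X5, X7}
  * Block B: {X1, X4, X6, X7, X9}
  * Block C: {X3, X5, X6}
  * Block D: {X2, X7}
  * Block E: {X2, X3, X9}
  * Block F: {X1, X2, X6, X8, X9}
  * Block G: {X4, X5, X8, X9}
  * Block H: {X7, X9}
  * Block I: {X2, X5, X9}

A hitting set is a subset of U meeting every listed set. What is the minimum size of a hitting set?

T = {X3, X7, X9} meets every block (each contains at least one member of T), and |T| = 3.
No choice of 2 items meets every block, so 3 is the minimum.

3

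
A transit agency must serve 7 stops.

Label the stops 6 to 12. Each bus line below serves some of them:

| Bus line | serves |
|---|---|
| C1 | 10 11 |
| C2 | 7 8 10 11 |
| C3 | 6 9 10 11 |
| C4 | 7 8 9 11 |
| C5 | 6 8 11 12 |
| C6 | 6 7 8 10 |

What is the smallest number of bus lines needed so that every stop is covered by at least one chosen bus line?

C3 and C5 and C6 together: C3 ∪ C5 ∪ C6 = {6, 7, 8, 9, 10, 11, 12} — every stop is covered.
Only C5 contains 12, so C5 is forced; the remaining 3 stops need at least 2 more bus lines (each remaining bus line adds at most 2) — so at least 3 bus lines are needed, and 3 is optimal.

3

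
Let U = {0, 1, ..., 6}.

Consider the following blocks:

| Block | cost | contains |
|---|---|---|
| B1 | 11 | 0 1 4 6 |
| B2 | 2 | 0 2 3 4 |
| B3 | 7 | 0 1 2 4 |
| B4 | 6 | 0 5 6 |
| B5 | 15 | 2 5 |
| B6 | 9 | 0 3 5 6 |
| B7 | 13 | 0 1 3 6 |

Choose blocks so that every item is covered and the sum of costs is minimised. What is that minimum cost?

B2, B3, B4 together cover every item (B2 ∪ B3 ∪ B4 = {0, 1, 2, 3, 4, 5, 6}); total cost 2 + 7 + 6 = 15.
No covering selection has total cost below 15.

15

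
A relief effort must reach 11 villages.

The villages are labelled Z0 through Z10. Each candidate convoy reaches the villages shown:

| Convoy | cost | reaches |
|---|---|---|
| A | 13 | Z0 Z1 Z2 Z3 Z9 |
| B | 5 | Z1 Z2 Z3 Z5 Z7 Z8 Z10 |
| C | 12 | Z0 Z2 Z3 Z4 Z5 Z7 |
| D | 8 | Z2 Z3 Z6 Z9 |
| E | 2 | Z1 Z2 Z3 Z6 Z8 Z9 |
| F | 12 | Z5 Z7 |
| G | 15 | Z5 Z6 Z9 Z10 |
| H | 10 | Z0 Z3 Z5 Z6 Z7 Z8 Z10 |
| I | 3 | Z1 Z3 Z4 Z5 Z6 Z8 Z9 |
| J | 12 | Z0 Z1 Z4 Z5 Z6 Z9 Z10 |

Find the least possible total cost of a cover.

15

E, H, I together cover every village (E ∪ H ∪ I = {Z0, Z1, Z2, Z3, Z4, Z5, Z6, Z7, Z8, Z9, Z10}); total cost 2 + 10 + 3 = 15.
The greedy pick E, I, B, H costs 20; no covering selection beats 15.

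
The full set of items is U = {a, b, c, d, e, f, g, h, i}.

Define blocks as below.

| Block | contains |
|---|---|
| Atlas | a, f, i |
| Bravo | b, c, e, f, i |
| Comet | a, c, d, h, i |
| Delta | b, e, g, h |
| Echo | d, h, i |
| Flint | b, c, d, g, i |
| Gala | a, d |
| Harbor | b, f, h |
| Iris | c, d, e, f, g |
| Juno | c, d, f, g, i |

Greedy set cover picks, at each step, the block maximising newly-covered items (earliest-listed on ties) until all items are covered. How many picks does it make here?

Greedy: pick Bravo (covers 5 new) → pick Comet (covers 3 new) → pick Delta (covers 1 new). Total picks: 3.

3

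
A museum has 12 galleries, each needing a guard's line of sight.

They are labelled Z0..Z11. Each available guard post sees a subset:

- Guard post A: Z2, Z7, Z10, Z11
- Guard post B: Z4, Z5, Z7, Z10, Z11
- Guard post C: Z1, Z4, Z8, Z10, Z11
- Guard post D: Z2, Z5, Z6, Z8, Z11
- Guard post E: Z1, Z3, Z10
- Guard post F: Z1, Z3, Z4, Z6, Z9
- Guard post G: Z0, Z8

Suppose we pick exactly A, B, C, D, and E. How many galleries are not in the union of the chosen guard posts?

2

Union of A, B, C, D, E = {Z1, Z2, Z3, Z4, Z5, Z6, Z7, Z8, Z10, Z11}.
Not covered: Z0, Z9 — 2 galleries.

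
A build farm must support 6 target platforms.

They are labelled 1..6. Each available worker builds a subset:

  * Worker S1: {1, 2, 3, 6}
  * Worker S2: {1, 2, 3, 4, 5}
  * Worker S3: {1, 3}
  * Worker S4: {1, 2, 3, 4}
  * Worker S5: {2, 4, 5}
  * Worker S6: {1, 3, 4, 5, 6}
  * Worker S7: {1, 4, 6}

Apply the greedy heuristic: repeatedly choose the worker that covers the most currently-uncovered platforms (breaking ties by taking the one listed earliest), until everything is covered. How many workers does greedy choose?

2

Greedy: pick S2 (covers 5 new) → pick S1 (covers 1 new). Total picks: 2.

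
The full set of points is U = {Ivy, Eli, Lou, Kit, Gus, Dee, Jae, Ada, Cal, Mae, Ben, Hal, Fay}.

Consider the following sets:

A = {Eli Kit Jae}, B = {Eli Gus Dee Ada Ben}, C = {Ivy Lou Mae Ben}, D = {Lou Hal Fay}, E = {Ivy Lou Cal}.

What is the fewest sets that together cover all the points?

5

A and B and C and D and E together: A ∪ B ∪ C ∪ D ∪ E = {Ivy, Eli, Lou, Kit, Gus, Dee, Jae, Ada, Cal, Mae, Ben, Hal, Fay} — every point is covered.
No 4 of the 5 sets cover everything (all 5 combinations miss at least one point), so 5 is optimal.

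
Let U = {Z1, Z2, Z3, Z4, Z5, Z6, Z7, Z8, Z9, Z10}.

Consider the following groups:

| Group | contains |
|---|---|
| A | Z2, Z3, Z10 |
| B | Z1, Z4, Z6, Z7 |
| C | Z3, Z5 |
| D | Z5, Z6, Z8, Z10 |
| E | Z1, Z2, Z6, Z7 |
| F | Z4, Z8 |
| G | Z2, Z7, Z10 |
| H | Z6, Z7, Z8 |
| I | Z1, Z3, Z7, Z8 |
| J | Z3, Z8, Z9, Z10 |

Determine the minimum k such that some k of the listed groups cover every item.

4

Take {A, B, D, J}. Their union is {Z1, Z2, Z3, Z4, Z5, Z6, Z7, Z8, Z9, Z10}, which is all 10 items.
No 3 of the 10 groups cover everything (all 120 combinations miss at least one item), so 4 is optimal.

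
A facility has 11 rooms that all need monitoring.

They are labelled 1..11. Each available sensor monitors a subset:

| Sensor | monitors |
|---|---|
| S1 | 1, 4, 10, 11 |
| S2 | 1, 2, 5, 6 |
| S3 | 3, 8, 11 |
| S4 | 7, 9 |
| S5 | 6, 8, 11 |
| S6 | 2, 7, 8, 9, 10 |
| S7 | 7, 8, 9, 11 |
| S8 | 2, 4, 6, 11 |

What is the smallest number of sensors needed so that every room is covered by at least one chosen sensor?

4

S1 and S2 and S3 and S6 together: S1 ∪ S2 ∪ S3 ∪ S6 = {1, 2, 3, 4, 5, 6, 7, 8, 9, 10, 11} — every room is covered.
No 3 of the 8 sensors cover everything (all 56 combinations miss at least one room), so 4 is optimal.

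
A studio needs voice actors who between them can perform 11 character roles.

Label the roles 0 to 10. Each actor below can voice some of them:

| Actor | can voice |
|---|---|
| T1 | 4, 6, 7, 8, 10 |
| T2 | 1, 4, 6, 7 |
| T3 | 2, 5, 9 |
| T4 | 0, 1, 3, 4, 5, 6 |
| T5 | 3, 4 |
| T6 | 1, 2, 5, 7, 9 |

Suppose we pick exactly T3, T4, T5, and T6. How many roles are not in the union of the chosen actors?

Union of T3, T4, T5, T6 = {0, 1, 2, 3, 4, 5, 6, 7, 9}.
Not covered: 8, 10 — 2 roles.

2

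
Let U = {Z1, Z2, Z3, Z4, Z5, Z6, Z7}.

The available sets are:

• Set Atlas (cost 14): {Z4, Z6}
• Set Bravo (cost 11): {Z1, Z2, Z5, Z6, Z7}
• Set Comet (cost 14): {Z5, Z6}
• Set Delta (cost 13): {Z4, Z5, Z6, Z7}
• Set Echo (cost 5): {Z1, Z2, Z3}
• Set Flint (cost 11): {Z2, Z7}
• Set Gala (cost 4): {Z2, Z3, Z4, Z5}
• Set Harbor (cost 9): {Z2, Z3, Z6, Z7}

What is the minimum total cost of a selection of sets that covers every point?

15

Bravo, Gala together cover every point (Bravo ∪ Gala = {Z1, Z2, Z3, Z4, Z5, Z6, Z7}); total cost 11 + 4 = 15.
No covering selection has total cost below 15.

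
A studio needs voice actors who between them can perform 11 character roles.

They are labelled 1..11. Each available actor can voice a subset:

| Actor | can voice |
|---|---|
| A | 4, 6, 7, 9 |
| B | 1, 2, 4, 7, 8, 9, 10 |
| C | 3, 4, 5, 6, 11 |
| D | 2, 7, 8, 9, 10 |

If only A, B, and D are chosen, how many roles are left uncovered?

3

Union of A, B, D = {1, 2, 4, 6, 7, 8, 9, 10}.
Not covered: 3, 5, 11 — 3 roles.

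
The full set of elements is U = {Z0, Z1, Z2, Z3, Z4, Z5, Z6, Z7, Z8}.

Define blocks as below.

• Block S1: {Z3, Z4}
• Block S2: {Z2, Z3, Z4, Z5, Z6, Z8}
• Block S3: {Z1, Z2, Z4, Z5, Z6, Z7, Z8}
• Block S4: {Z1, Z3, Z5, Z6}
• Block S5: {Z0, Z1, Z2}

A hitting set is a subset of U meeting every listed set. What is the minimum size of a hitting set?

H = {Z1, Z3} meets every block (each contains at least one member of H), and |H| = 2.
The blocks S1, S5 are pairwise disjoint, so any hitting set needs a separate element for each — at least 2. Hence 2 is optimal.

2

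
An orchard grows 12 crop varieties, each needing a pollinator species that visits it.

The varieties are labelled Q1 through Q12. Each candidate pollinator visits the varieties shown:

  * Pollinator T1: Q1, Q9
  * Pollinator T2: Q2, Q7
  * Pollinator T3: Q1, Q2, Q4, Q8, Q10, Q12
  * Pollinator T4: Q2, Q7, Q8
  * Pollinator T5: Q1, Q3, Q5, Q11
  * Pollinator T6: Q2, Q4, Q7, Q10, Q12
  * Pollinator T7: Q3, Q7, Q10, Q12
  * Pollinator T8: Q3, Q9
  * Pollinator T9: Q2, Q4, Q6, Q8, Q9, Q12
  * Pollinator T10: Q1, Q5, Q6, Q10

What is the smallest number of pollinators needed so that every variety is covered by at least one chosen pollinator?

Take {T5, T7, T9}. Their union is {Q1, Q2, Q3, Q4, Q5, Q6, Q7, Q8, Q9, Q10, Q11, Q12}, which is all 12 varieties.
Only T5 contains Q11, so T5 is forced; the remaining 8 varieties need at least 2 more pollinators (each remaining pollinator adds at most 6) — so at least 3 pollinators are needed, and 3 is optimal.

3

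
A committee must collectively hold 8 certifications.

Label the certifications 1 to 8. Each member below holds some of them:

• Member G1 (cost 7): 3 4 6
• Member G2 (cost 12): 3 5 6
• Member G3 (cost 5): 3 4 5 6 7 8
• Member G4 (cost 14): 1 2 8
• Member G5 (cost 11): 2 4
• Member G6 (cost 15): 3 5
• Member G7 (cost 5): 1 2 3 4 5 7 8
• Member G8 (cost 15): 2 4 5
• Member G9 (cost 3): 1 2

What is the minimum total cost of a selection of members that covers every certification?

G3, G9 together cover every certification (G3 ∪ G9 = {1, 2, 3, 4, 5, 6, 7, 8}); total cost 5 + 3 = 8.
The greedy pick G7, G3 costs 10; no covering selection beats 8.

8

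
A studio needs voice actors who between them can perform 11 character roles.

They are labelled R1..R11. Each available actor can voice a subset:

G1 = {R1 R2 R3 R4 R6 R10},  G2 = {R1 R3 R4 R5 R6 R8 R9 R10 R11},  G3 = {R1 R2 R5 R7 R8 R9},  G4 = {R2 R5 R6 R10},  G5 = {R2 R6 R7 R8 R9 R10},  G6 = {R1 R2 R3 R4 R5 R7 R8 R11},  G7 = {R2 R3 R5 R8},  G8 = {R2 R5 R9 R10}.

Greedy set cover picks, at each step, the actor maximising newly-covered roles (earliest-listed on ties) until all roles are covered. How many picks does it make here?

2

Greedy: pick G2 (covers 9 new) → pick G3 (covers 2 new). Total picks: 2.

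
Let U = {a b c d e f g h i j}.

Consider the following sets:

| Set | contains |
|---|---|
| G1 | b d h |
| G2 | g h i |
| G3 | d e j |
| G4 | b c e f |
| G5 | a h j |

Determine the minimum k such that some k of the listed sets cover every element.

G2, G3, G4, and G5 cover everything between them: the union {a, b, c, d, e, f, g, h, i, j} is all of U.
No 3 of the 5 sets cover everything (all 10 combinations miss at least one element), so 4 is optimal.

4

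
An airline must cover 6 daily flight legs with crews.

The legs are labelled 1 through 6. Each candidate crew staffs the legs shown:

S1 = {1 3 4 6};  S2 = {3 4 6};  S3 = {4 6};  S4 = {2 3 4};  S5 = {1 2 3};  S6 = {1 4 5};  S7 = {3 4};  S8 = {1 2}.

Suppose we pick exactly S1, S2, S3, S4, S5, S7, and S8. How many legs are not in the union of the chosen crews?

Union of S1, S2, S3, S4, S5, S7, S8 = {1, 2, 3, 4, 6}.
Not covered: 5 — 1 leg.

1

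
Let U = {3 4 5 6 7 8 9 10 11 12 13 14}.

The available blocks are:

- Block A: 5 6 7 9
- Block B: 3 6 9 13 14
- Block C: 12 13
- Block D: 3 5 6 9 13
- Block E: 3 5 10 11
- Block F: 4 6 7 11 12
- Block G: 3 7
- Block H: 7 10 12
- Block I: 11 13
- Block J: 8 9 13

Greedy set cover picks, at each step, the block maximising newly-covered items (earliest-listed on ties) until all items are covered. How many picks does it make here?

4

Greedy: pick B (covers 5 new) → pick F (covers 4 new) → pick E (covers 2 new) → pick J (covers 1 new). Total picks: 4.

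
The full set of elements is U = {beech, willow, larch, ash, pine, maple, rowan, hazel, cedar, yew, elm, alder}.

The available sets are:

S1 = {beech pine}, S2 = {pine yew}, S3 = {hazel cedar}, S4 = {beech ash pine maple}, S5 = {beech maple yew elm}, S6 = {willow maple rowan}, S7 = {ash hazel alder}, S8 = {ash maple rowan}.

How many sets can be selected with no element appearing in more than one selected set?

S1, S6, S7 are pairwise disjoint (S1={beech,pine}; S6={willow,maple,rowan}; S7={ash,hazel,alder}).
Every remaining set overlaps one of these, and no 4 of the listed sets are pairwise disjoint, so 3 is the maximum.

3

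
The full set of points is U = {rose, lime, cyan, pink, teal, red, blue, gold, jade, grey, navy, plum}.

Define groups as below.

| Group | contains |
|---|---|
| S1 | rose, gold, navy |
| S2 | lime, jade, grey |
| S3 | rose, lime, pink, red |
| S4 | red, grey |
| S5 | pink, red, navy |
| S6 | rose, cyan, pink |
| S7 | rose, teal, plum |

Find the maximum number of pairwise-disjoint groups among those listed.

S2, S5, S7 are pairwise disjoint (S2={lime,jade,grey}; S5={pink,red,navy}; S7={rose,teal,plum}).
Every remaining group overlaps one of these, and no 4 of the listed groups are pairwise disjoint, so 3 is the maximum.

3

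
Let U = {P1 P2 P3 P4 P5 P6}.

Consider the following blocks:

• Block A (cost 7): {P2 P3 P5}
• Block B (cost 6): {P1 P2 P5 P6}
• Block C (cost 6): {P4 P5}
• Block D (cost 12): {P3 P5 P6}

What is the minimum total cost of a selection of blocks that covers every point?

19

A, B, C together cover every point (A ∪ B ∪ C = {P1, P2, P3, P4, P5, P6}); total cost 7 + 6 + 6 = 19.
No covering selection has total cost below 19.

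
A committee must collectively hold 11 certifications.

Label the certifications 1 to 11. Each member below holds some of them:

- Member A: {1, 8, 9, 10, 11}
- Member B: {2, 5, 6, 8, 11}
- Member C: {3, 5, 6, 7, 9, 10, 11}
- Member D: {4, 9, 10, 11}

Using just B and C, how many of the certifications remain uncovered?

Union of B, C = {2, 3, 5, 6, 7, 8, 9, 10, 11}.
Not covered: 1, 4 — 2 certifications.

2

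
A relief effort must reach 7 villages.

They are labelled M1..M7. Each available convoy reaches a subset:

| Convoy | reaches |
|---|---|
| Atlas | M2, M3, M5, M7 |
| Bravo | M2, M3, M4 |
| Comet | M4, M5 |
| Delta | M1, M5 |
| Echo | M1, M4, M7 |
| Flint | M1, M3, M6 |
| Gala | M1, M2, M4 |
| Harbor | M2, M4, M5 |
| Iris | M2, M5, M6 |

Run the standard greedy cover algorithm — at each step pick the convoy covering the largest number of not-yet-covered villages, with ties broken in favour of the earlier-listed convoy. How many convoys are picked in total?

Greedy: pick Atlas (covers 4 new) → pick Echo (covers 2 new) → pick Flint (covers 1 new). Total picks: 3.

3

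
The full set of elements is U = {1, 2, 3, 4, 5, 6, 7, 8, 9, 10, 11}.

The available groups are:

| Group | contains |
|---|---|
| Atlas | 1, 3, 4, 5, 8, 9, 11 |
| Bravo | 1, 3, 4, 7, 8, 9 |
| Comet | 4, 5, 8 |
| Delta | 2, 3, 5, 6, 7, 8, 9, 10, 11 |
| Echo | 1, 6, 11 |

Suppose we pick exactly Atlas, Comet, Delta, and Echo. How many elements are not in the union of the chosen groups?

0

Union of Atlas, Comet, Delta, Echo = {1, 2, 3, 4, 5, 6, 7, 8, 9, 10, 11} — that's every element, so 0 are uncovered.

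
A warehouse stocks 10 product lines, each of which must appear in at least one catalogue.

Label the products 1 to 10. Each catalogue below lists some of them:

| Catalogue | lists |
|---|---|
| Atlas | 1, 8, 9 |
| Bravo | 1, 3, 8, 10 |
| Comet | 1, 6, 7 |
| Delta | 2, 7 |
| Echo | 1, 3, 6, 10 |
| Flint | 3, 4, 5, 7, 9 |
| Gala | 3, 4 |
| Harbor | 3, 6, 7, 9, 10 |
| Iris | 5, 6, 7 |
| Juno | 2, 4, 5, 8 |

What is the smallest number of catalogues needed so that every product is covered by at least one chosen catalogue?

Take {Echo, Flint, Juno}. Their union is {1, 2, 3, 4, 5, 6, 7, 8, 9, 10}, which is all 10 products.
No 2 of the 10 catalogues cover everything (all 45 combinations miss at least one product), so 3 is optimal.

3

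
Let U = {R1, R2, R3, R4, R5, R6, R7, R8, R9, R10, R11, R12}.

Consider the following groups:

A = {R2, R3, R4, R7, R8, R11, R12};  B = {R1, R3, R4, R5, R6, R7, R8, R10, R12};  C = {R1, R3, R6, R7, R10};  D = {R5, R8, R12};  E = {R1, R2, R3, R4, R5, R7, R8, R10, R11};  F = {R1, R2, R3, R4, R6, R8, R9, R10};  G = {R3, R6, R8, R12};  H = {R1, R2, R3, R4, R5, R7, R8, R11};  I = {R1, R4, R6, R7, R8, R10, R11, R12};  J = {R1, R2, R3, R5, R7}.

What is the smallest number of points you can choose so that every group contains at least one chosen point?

Take T = {R3, R8}. Each listed group contains at least one of these, so T is a hitting set of size 2.
The groups C, D are pairwise disjoint, so any hitting set needs a separate point for each — at least 2. Hence 2 is optimal.

2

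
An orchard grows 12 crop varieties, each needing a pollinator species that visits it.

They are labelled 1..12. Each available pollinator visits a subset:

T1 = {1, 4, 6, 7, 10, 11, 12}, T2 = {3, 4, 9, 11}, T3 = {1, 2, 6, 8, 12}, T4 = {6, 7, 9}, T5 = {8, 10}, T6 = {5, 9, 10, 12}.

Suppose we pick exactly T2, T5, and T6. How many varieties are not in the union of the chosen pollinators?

Union of T2, T5, T6 = {3, 4, 5, 8, 9, 10, 11, 12}.
Not covered: 1, 2, 6, 7 — 4 varieties.

4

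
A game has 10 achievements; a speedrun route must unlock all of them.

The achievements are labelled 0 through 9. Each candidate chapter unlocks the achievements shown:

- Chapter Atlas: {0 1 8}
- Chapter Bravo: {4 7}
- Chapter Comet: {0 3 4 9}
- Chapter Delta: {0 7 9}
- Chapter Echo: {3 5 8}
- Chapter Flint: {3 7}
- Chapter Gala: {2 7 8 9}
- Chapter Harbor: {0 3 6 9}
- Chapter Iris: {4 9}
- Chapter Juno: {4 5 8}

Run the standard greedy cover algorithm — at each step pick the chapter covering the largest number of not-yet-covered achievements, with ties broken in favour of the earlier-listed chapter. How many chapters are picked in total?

5

Greedy: pick Comet (covers 4 new) → pick Gala (covers 3 new) → pick Atlas (covers 1 new) → pick Echo (covers 1 new) → pick Harbor (covers 1 new). Total picks: 5.
(The true minimum cover uses only 4 chapters, so greedy is not optimal here.)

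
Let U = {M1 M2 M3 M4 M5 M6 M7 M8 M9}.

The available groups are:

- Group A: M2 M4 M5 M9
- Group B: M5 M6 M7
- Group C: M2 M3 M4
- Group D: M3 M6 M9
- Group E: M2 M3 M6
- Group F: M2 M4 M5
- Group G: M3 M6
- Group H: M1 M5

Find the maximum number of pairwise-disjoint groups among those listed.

D, F are pairwise disjoint (D={M3,M6,M9}; F={M2,M4,M5}).
Every remaining group overlaps one of these, and no 3 of the listed groups are pairwise disjoint, so 2 is the maximum.

2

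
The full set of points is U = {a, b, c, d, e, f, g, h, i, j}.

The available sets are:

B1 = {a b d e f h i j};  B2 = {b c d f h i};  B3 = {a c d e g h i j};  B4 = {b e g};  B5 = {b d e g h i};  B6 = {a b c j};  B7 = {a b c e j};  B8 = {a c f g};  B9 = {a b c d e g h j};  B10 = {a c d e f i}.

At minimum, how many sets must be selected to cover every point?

Take {B1, B3}. Their union is {a, b, c, d, e, f, g, h, i, j}, which is all 10 points.
No single set has all 10 points (the largest, B1, has 8), so 2 is optimal.

2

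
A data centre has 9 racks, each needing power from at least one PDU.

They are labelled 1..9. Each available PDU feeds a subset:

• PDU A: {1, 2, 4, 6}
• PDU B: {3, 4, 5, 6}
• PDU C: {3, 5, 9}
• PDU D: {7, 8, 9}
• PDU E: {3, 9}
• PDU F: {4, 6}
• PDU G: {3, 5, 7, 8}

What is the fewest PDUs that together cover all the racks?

3

A and C and D together: A ∪ C ∪ D = {1, 2, 3, 4, 5, 6, 7, 8, 9} — every rack is covered.
Each PDU has at most 4 racks, and 2·4 = 8 < 9 — so at least 3 PDUs are needed, and 3 is optimal.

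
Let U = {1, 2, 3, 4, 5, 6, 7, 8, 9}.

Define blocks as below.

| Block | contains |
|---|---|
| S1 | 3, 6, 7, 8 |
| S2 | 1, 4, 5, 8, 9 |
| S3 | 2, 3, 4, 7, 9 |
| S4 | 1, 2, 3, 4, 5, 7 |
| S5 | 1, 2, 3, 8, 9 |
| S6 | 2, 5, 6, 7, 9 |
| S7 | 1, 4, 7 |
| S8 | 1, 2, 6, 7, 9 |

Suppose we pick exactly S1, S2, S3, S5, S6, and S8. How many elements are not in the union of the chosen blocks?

Union of S1, S2, S3, S5, S6, S8 = {1, 2, 3, 4, 5, 6, 7, 8, 9} — that's every element, so 0 are uncovered.

0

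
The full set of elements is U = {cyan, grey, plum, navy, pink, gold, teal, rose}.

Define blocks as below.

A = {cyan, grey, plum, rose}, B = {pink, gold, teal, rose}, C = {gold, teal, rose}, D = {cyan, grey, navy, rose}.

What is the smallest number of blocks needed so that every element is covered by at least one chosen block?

A, B, and D cover everything between them: the union {cyan, grey, plum, navy, pink, gold, teal, rose} is all of U.
Only A contains plum, so A is forced; the remaining 4 elements need at least 2 more blocks (each remaining block adds at most 3) — so at least 3 blocks are needed, and 3 is optimal.

3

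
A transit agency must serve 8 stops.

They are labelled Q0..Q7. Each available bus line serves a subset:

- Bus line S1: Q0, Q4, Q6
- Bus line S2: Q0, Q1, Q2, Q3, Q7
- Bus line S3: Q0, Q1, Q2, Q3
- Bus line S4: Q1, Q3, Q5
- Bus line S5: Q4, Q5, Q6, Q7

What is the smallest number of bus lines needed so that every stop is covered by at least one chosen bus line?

2

Take {S3, S5}. Their union is {Q0, Q1, Q2, Q3, Q4, Q5, Q6, Q7}, which is all 8 stops.
No single bus line has all 8 stops (the largest, S2, has 5), so 2 is optimal.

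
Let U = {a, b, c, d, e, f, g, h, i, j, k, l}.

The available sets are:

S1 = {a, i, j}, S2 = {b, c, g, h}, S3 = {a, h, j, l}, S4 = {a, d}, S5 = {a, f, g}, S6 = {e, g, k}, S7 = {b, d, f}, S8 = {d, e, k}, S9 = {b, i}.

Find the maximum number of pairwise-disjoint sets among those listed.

S4, S6, S9 are pairwise disjoint (S4={a,d}; S6={e,g,k}; S9={b,i}).
Every remaining set overlaps one of these, and no 4 of the listed sets are pairwise disjoint, so 3 is the maximum.

3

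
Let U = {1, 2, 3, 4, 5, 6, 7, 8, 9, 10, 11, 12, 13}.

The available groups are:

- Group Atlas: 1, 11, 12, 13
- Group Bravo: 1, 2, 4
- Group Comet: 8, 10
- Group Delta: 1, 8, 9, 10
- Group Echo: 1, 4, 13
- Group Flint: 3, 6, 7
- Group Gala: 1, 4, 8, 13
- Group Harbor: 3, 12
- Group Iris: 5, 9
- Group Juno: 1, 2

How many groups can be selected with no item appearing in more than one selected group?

Comet, Flint, Iris, Juno are pairwise disjoint (Comet={8,10}; Flint={3,6,7}; Iris={5,9}; Juno={1,2}).
Every remaining group overlaps one of these, and no 5 of the listed groups are pairwise disjoint, so 4 is the maximum.

4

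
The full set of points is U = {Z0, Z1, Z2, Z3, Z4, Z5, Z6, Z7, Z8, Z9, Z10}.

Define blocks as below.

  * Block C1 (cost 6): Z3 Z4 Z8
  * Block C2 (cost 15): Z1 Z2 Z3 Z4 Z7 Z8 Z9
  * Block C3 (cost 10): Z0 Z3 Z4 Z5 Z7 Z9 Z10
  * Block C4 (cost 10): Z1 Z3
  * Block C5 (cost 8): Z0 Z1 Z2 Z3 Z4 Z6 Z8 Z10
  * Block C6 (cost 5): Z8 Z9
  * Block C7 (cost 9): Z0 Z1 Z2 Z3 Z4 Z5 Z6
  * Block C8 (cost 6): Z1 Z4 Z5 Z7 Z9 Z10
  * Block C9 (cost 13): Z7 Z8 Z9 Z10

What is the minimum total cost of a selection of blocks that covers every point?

14

C5, C8 together cover every point (C5 ∪ C8 = {Z0, Z1, Z2, Z3, Z4, Z5, Z6, Z7, Z8, Z9, Z10}); total cost 8 + 6 = 14.
No covering selection has total cost below 14.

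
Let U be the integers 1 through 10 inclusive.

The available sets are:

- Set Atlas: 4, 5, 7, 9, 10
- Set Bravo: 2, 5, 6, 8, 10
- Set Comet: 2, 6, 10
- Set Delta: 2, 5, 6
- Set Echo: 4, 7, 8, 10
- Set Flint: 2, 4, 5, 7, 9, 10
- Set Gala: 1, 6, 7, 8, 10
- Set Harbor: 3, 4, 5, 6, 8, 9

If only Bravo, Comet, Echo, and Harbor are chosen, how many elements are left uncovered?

1

Union of Bravo, Comet, Echo, Harbor = {2, 3, 4, 5, 6, 7, 8, 9, 10}.
Not covered: 1 — 1 element.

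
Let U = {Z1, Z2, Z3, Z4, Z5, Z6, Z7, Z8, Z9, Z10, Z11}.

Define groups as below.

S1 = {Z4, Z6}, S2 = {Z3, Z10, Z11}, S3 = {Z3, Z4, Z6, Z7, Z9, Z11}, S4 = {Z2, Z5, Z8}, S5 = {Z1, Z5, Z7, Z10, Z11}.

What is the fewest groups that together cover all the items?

Take {S3, S4, S5}. Their union is {Z1, Z2, Z3, Z4, Z5, Z6, Z7, Z8, Z9, Z10, Z11}, which is all 11 items.
Only S5 contains Z1, so S5 is forced; the remaining 6 items need at least 2 more groups (each remaining group adds at most 4) — so at least 3 groups are needed, and 3 is optimal.

3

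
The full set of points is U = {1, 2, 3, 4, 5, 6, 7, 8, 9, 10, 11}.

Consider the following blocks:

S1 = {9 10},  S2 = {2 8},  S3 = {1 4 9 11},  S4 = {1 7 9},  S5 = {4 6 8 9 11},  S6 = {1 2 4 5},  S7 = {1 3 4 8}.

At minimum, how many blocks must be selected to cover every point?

S1 and S4 and S5 and S6 and S7 together: S1 ∪ S4 ∪ S5 ∪ S6 ∪ S7 = {1, 2, 3, 4, 5, 6, 7, 8, 9, 10, 11} — every point is covered.
No 4 of the 7 blocks cover everything (all 35 combinations miss at least one point), so 5 is optimal.

5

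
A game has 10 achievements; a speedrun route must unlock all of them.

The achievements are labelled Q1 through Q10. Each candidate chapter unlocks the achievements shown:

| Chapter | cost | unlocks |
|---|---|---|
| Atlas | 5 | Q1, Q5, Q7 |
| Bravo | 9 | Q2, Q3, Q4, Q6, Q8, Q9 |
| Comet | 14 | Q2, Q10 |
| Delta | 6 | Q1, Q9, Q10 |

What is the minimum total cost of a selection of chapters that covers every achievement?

Atlas, Bravo, Delta together cover every achievement (Atlas ∪ Bravo ∪ Delta = {Q1, Q2, Q3, Q4, Q5, Q6, Q7, Q8, Q9, Q10}); total cost 5 + 9 + 6 = 20.
No covering selection has total cost below 20.

20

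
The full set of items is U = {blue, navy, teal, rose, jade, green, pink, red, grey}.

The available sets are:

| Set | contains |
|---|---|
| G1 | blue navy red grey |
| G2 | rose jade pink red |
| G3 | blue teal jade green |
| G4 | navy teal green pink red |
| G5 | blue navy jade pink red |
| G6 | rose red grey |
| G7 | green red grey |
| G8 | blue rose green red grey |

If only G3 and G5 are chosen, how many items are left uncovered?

Union of G3, G5 = {blue, navy, teal, jade, green, pink, red}.
Not covered: rose, grey — 2 items.

2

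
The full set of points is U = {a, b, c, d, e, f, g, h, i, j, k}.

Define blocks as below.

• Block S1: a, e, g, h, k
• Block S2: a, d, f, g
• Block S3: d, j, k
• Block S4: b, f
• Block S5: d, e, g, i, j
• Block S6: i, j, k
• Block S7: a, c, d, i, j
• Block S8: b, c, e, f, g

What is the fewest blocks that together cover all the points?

3

Take {S1, S4, S7}. Their union is {a, b, c, d, e, f, g, h, i, j, k}, which is all 11 points.
Each block has at most 5 points, and 2·5 = 10 < 11 — so at least 3 blocks are needed, and 3 is optimal.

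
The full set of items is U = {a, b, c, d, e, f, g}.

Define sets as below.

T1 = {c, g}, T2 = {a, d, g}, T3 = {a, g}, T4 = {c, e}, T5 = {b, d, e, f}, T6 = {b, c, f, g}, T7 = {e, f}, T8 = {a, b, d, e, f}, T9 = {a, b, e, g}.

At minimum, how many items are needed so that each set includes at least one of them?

2

H = {e, g} meets every set (each contains at least one member of H), and |H| = 2.
The sets T3, T7 are pairwise disjoint, so any hitting set needs a separate item for each — at least 2. Hence 2 is optimal.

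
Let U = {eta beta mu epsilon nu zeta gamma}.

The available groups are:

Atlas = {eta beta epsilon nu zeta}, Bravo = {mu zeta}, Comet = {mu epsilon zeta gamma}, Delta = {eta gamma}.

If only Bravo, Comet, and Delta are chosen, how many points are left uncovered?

Union of Bravo, Comet, Delta = {eta, mu, epsilon, zeta, gamma}.
Not covered: beta, nu — 2 points.

2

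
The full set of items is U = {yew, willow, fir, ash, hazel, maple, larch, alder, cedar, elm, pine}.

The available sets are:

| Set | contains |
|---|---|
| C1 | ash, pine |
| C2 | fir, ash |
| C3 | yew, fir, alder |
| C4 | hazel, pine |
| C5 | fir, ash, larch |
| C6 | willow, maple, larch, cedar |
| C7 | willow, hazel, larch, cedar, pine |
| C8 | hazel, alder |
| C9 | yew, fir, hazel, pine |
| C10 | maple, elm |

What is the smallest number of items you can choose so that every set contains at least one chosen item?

The 4 items {fir, hazel, maple, pine} hit every set.
No choice of 3 items meets every set, so 4 is the minimum.

4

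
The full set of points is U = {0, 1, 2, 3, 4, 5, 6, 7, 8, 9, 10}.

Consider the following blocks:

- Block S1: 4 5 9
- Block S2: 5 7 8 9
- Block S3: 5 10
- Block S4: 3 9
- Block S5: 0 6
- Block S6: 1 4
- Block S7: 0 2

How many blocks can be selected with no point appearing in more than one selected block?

S3, S4, S5, S6 are pairwise disjoint (S3={5,10}; S4={3,9}; S5={0,6}; S6={1,4}).
Every remaining block overlaps one of these, and no 5 of the listed blocks are pairwise disjoint, so 4 is the maximum.

4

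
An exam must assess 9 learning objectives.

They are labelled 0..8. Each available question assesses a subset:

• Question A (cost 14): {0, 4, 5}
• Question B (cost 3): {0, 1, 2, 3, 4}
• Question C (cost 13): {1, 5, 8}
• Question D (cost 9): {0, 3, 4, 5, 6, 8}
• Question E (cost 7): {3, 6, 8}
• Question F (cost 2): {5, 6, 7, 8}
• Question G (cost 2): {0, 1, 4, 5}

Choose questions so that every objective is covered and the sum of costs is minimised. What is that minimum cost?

B, F together cover every objective (B ∪ F = {0, 1, 2, 3, 4, 5, 6, 7, 8}); total cost 3 + 2 = 5.
No covering selection has total cost below 5.

5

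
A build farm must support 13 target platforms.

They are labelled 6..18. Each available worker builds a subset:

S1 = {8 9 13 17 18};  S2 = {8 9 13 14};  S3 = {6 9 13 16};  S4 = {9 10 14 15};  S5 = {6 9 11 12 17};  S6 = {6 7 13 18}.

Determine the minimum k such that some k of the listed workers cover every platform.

5

Take {S2, S3, S4, S5, S6}. Their union is {6, 7, 8, 9, 10, 11, 12, 13, 14, 15, 16, 17, 18}, which is all 13 platforms.
No 4 of the 6 workers cover everything (all 15 combinations miss at least one platform), so 5 is optimal.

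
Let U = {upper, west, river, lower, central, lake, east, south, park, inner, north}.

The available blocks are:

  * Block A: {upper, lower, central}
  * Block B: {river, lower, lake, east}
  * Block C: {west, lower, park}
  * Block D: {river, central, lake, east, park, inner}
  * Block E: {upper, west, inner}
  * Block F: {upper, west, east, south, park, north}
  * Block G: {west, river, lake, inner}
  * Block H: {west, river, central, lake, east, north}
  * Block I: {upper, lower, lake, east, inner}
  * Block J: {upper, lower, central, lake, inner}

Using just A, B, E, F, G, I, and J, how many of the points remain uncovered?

Union of A, B, E, F, G, I, J = {upper, west, river, lower, central, lake, east, south, park, inner, north} — that's every point, so 0 are uncovered.

0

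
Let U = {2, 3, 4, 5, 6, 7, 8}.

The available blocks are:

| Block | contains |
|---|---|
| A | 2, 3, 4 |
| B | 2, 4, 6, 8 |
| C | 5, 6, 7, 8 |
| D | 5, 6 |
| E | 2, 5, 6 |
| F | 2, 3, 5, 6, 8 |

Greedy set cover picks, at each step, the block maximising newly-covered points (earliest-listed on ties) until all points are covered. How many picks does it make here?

3

Greedy: pick F (covers 5 new) → pick A (covers 1 new) → pick C (covers 1 new). Total picks: 3.
(The true minimum cover uses only 2 blocks, so greedy is not optimal here.)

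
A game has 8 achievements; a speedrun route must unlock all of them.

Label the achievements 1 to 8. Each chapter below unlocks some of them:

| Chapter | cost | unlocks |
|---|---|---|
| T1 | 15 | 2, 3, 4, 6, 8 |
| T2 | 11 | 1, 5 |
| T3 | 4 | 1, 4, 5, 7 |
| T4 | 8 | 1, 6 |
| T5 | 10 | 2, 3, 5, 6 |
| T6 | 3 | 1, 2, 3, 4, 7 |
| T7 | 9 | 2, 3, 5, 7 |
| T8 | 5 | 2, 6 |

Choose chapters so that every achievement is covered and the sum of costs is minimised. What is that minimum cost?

19

T1, T3 together cover every achievement (T1 ∪ T3 = {1, 2, 3, 4, 5, 6, 7, 8}); total cost 15 + 4 = 19.
The greedy pick T6, T3, T8, T1 costs 27; no covering selection beats 19.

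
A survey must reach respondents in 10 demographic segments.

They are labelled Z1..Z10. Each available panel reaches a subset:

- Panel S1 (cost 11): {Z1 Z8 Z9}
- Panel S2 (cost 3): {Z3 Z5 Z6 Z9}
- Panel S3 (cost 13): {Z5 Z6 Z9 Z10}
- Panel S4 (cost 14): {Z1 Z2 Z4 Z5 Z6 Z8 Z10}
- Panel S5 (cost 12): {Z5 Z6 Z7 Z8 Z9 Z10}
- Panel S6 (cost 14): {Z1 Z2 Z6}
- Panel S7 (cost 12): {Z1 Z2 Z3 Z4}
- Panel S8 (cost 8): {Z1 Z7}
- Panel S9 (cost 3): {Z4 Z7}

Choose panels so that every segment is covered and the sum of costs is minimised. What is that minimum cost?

20

S2, S4, S9 together cover every segment (S2 ∪ S4 ∪ S9 = {Z1, Z2, Z3, Z4, Z5, Z6, Z7, Z8, Z9, Z10}); total cost 3 + 14 + 3 = 20.
No covering selection has total cost below 20.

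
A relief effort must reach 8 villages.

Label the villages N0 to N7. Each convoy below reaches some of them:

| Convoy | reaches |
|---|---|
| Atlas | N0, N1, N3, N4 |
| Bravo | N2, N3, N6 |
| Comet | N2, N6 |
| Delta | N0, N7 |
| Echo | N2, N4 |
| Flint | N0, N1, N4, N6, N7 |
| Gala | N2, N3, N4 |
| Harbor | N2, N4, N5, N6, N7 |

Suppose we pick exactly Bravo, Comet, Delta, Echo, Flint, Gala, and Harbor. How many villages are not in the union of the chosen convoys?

Union of Bravo, Comet, Delta, Echo, Flint, Gala, Harbor = {N0, N1, N2, N3, N4, N5, N6, N7} — that's every village, so 0 are uncovered.

0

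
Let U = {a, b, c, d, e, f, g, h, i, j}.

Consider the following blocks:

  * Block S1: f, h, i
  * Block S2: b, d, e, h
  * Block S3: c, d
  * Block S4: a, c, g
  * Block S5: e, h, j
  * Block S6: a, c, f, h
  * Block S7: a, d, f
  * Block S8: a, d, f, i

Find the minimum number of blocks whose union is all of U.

S1, S2, S4, and S5 cover everything between them: the union {a, b, c, d, e, f, g, h, i, j} is all of U.
No 3 of the 8 blocks cover everything (all 56 combinations miss at least one point), so 4 is optimal.

4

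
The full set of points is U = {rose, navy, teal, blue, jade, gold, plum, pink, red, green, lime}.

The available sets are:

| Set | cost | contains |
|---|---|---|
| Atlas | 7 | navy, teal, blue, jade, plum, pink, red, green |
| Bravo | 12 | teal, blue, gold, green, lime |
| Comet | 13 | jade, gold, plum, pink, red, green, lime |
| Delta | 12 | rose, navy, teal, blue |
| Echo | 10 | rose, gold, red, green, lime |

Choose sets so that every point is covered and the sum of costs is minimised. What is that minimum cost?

Atlas, Echo together cover every point (Atlas ∪ Echo = {rose, navy, teal, blue, jade, gold, plum, pink, red, green, lime}); total cost 7 + 10 = 17.
No covering selection has total cost below 17.

17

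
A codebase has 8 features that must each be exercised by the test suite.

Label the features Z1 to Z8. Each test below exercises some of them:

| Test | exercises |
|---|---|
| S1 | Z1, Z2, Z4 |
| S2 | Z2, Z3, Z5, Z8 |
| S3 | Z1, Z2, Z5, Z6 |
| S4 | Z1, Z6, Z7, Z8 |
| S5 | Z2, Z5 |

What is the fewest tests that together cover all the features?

S1 and S2 and S4 together: S1 ∪ S2 ∪ S4 = {Z1, Z2, Z3, Z4, Z5, Z6, Z7, Z8} — every feature is covered.
Only S2 contains Z3, so S2 is forced; the remaining 4 features need at least 2 more tests (each remaining test adds at most 3) — so at least 3 tests are needed, and 3 is optimal.

3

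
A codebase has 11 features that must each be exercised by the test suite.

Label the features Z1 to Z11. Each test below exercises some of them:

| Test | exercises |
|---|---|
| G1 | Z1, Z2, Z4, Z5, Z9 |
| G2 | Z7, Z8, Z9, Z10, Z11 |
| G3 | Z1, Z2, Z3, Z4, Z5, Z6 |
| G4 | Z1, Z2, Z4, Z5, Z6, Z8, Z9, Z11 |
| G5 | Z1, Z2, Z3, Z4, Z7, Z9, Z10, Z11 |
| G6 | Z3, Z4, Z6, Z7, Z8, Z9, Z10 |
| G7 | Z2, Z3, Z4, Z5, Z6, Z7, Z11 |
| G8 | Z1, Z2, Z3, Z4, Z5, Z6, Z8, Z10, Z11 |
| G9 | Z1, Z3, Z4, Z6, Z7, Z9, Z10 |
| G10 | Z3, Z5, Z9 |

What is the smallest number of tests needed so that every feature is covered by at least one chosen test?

2

Take {G4, G5}. Their union is {Z1, Z2, Z3, Z4, Z5, Z6, Z7, Z8, Z9, Z10, Z11}, which is all 11 features.
No single test has all 11 features (the largest, G8, has 9), so 2 is optimal.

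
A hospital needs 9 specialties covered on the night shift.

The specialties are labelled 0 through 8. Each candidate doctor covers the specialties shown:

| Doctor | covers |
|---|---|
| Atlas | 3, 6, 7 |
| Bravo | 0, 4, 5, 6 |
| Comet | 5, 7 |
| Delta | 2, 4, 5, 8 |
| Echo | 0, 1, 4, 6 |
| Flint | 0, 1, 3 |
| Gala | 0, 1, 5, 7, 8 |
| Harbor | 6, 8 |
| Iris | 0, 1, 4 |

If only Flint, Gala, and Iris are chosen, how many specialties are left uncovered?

Union of Flint, Gala, Iris = {0, 1, 3, 4, 5, 7, 8}.
Not covered: 2, 6 — 2 specialties.

2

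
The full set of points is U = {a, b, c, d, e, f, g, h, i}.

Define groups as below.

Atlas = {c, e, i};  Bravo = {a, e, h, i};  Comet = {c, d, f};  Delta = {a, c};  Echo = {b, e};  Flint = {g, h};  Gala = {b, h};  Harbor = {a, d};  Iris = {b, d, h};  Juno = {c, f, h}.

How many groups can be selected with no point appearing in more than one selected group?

3

Delta, Echo, Flint are pairwise disjoint (Delta={a,c}; Echo={b,e}; Flint={g,h}).
Every remaining group overlaps one of these, and no 4 of the listed groups are pairwise disjoint, so 3 is the maximum.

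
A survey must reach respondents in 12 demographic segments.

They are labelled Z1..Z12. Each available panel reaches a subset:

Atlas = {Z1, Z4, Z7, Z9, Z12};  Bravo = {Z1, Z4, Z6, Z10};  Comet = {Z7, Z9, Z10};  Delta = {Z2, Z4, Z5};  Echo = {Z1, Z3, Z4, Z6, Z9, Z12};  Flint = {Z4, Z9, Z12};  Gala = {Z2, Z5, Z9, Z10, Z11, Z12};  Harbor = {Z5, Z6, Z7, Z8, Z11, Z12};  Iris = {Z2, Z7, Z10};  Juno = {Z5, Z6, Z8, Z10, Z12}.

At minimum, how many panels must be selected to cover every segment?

Take {Echo, Gala, Harbor}. Their union is {Z1, Z2, Z3, Z4, Z5, Z6, Z7, Z8, Z9, Z10, Z11, Z12}, which is all 12 segments.
Only Echo contains Z3, so Echo is forced; the remaining 6 segments need at least 2 more panels (each remaining panel adds at most 4) — so at least 3 panels are needed, and 3 is optimal.

3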